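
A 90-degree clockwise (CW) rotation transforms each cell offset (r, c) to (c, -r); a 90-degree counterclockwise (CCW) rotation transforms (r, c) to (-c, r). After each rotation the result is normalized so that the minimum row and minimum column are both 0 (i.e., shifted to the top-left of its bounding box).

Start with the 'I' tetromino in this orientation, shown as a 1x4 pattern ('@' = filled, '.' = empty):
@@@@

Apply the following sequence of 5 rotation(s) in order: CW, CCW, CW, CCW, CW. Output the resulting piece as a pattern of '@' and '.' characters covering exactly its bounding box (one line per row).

Answer: @
@
@
@

Derivation:
Start:
@@@@
After rotation 1 (CW):
@
@
@
@
After rotation 2 (CCW):
@@@@
After rotation 3 (CW):
@
@
@
@
After rotation 4 (CCW):
@@@@
After rotation 5 (CW):
@
@
@
@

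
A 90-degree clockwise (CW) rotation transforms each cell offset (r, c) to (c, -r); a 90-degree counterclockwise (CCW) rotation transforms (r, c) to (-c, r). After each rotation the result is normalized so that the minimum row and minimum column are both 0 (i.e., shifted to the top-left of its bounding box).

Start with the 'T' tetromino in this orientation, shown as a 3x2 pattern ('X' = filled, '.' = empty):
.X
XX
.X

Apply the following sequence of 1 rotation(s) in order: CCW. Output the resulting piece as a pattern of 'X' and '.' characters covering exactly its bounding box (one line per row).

Answer: XXX
.X.

Derivation:
Start:
.X
XX
.X
After rotation 1 (CCW):
XXX
.X.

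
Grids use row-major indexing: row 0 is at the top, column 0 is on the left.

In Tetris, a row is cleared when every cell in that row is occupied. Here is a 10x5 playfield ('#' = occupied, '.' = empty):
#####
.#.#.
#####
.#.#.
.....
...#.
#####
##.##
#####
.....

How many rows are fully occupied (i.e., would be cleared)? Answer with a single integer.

Answer: 4

Derivation:
Check each row:
  row 0: 0 empty cells -> FULL (clear)
  row 1: 3 empty cells -> not full
  row 2: 0 empty cells -> FULL (clear)
  row 3: 3 empty cells -> not full
  row 4: 5 empty cells -> not full
  row 5: 4 empty cells -> not full
  row 6: 0 empty cells -> FULL (clear)
  row 7: 1 empty cell -> not full
  row 8: 0 empty cells -> FULL (clear)
  row 9: 5 empty cells -> not full
Total rows cleared: 4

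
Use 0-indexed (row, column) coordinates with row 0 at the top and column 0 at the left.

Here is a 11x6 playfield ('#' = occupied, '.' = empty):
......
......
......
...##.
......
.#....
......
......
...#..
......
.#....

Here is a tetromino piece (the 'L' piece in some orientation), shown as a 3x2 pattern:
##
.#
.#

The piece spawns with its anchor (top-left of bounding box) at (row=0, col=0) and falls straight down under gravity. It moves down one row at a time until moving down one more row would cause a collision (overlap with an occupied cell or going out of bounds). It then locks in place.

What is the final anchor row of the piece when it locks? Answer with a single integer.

Answer: 2

Derivation:
Spawn at (row=0, col=0). Try each row:
  row 0: fits
  row 1: fits
  row 2: fits
  row 3: blocked -> lock at row 2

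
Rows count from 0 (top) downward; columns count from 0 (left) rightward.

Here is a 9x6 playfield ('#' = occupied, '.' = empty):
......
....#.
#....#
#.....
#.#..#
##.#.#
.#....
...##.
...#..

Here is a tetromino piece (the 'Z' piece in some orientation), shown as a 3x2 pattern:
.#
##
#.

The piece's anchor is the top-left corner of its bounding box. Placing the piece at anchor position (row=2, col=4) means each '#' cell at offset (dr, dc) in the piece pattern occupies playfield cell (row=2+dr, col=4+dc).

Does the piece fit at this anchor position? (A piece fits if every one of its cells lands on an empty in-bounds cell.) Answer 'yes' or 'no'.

Answer: no

Derivation:
Check each piece cell at anchor (2, 4):
  offset (0,1) -> (2,5): occupied ('#') -> FAIL
  offset (1,0) -> (3,4): empty -> OK
  offset (1,1) -> (3,5): empty -> OK
  offset (2,0) -> (4,4): empty -> OK
All cells valid: no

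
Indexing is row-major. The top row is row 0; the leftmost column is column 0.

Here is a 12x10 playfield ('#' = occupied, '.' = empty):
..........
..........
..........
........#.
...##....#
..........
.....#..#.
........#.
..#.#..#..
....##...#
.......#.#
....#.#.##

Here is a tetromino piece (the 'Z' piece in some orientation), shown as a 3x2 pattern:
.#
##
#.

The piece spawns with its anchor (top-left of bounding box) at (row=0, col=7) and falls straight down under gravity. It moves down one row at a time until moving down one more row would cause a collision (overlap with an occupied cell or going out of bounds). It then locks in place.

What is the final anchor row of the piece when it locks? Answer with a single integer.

Answer: 1

Derivation:
Spawn at (row=0, col=7). Try each row:
  row 0: fits
  row 1: fits
  row 2: blocked -> lock at row 1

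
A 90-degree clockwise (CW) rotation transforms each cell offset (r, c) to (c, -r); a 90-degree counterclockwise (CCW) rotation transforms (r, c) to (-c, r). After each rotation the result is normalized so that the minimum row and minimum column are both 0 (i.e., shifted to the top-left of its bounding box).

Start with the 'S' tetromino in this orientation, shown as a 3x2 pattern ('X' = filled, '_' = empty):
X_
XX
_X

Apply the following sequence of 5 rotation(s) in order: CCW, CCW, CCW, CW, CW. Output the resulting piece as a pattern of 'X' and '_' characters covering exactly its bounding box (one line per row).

Start:
X_
XX
_X
After rotation 1 (CCW):
_XX
XX_
After rotation 2 (CCW):
X_
XX
_X
After rotation 3 (CCW):
_XX
XX_
After rotation 4 (CW):
X_
XX
_X
After rotation 5 (CW):
_XX
XX_

Answer: _XX
XX_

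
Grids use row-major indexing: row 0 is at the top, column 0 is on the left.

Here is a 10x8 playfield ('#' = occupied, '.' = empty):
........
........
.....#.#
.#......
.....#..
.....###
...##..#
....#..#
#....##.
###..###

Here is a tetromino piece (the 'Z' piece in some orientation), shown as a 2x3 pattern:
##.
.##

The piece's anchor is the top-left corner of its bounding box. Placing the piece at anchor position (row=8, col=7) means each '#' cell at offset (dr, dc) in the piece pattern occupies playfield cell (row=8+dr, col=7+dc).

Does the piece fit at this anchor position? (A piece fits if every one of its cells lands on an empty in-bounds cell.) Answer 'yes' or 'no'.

Answer: no

Derivation:
Check each piece cell at anchor (8, 7):
  offset (0,0) -> (8,7): empty -> OK
  offset (0,1) -> (8,8): out of bounds -> FAIL
  offset (1,1) -> (9,8): out of bounds -> FAIL
  offset (1,2) -> (9,9): out of bounds -> FAIL
All cells valid: no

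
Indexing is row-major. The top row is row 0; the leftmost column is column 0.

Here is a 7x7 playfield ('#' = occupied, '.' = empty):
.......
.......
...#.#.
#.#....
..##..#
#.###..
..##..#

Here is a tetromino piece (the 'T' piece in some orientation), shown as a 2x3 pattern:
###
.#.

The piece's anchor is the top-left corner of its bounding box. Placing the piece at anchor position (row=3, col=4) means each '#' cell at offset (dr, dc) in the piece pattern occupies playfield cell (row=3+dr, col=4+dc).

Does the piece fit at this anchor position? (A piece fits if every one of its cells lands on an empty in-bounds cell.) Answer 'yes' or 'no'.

Answer: yes

Derivation:
Check each piece cell at anchor (3, 4):
  offset (0,0) -> (3,4): empty -> OK
  offset (0,1) -> (3,5): empty -> OK
  offset (0,2) -> (3,6): empty -> OK
  offset (1,1) -> (4,5): empty -> OK
All cells valid: yes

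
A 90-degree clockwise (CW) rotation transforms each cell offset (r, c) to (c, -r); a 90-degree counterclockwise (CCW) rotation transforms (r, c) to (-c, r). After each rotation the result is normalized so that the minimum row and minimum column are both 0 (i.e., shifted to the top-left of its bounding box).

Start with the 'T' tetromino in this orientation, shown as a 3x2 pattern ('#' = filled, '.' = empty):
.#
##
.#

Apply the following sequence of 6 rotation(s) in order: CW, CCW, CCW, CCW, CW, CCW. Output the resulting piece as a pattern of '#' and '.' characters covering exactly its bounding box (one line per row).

Answer: #.
##
#.

Derivation:
Start:
.#
##
.#
After rotation 1 (CW):
.#.
###
After rotation 2 (CCW):
.#
##
.#
After rotation 3 (CCW):
###
.#.
After rotation 4 (CCW):
#.
##
#.
After rotation 5 (CW):
###
.#.
After rotation 6 (CCW):
#.
##
#.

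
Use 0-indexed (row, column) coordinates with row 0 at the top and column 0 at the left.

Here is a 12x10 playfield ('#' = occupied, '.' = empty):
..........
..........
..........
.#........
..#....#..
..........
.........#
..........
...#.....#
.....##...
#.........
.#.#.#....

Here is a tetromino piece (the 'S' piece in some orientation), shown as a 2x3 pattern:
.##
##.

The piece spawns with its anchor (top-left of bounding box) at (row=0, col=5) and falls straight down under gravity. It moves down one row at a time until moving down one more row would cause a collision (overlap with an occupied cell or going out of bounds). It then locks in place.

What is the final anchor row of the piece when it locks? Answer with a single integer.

Answer: 3

Derivation:
Spawn at (row=0, col=5). Try each row:
  row 0: fits
  row 1: fits
  row 2: fits
  row 3: fits
  row 4: blocked -> lock at row 3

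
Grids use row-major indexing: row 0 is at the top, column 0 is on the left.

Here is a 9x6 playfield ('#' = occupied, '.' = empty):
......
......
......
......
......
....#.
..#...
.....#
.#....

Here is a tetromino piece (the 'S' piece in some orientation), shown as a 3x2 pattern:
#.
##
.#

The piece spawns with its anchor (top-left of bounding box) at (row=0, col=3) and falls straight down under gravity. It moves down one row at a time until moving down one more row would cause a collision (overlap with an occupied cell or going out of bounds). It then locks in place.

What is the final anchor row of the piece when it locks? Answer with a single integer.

Answer: 2

Derivation:
Spawn at (row=0, col=3). Try each row:
  row 0: fits
  row 1: fits
  row 2: fits
  row 3: blocked -> lock at row 2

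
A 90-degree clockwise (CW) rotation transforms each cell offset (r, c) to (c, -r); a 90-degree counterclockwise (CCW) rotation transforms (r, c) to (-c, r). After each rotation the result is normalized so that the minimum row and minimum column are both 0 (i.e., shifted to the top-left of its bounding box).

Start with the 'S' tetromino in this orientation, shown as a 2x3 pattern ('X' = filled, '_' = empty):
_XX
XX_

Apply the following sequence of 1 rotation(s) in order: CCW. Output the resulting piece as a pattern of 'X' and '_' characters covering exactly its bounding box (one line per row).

Start:
_XX
XX_
After rotation 1 (CCW):
X_
XX
_X

Answer: X_
XX
_X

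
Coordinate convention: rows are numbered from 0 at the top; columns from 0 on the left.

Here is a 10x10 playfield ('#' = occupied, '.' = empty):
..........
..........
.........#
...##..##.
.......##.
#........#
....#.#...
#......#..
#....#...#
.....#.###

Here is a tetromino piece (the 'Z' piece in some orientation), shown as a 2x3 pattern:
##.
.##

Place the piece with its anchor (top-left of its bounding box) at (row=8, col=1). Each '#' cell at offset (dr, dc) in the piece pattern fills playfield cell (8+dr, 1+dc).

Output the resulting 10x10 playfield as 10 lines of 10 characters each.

Fill (8+0,1+0) = (8,1)
Fill (8+0,1+1) = (8,2)
Fill (8+1,1+1) = (9,2)
Fill (8+1,1+2) = (9,3)

Answer: ..........
..........
.........#
...##..##.
.......##.
#........#
....#.#...
#......#..
###..#...#
..##.#.###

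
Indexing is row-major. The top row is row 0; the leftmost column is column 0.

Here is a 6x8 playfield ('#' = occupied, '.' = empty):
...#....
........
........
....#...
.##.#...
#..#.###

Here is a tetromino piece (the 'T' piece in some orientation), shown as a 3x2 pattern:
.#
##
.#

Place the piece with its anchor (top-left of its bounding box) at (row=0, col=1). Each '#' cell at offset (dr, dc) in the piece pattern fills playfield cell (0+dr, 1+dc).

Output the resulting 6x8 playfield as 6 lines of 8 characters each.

Fill (0+0,1+1) = (0,2)
Fill (0+1,1+0) = (1,1)
Fill (0+1,1+1) = (1,2)
Fill (0+2,1+1) = (2,2)

Answer: ..##....
.##.....
..#.....
....#...
.##.#...
#..#.###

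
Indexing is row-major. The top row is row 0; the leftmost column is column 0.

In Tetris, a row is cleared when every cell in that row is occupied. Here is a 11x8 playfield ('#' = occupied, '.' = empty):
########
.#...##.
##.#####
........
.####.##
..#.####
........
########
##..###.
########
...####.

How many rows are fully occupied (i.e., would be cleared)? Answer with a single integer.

Check each row:
  row 0: 0 empty cells -> FULL (clear)
  row 1: 5 empty cells -> not full
  row 2: 1 empty cell -> not full
  row 3: 8 empty cells -> not full
  row 4: 2 empty cells -> not full
  row 5: 3 empty cells -> not full
  row 6: 8 empty cells -> not full
  row 7: 0 empty cells -> FULL (clear)
  row 8: 3 empty cells -> not full
  row 9: 0 empty cells -> FULL (clear)
  row 10: 4 empty cells -> not full
Total rows cleared: 3

Answer: 3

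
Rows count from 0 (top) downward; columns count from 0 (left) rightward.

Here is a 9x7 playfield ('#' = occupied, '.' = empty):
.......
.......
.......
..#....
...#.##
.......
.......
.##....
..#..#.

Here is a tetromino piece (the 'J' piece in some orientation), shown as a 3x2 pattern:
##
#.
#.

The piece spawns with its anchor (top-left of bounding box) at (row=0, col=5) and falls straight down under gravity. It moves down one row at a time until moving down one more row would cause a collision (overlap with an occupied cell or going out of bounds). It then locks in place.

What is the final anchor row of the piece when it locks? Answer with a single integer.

Spawn at (row=0, col=5). Try each row:
  row 0: fits
  row 1: fits
  row 2: blocked -> lock at row 1

Answer: 1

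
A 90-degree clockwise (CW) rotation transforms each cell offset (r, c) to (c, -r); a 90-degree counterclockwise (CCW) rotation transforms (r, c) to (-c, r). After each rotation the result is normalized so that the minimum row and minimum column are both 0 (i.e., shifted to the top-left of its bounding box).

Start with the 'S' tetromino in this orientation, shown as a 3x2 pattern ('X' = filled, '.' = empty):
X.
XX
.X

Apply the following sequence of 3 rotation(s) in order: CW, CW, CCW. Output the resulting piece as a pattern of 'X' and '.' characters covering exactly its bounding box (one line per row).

Answer: .XX
XX.

Derivation:
Start:
X.
XX
.X
After rotation 1 (CW):
.XX
XX.
After rotation 2 (CW):
X.
XX
.X
After rotation 3 (CCW):
.XX
XX.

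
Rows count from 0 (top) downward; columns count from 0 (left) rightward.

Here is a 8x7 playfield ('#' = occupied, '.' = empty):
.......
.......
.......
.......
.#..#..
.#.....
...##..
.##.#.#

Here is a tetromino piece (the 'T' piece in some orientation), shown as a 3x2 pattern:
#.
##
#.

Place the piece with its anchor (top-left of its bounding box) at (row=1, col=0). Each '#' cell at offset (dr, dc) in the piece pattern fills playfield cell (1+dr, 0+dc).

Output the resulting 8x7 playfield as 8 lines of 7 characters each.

Fill (1+0,0+0) = (1,0)
Fill (1+1,0+0) = (2,0)
Fill (1+1,0+1) = (2,1)
Fill (1+2,0+0) = (3,0)

Answer: .......
#......
##.....
#......
.#..#..
.#.....
...##..
.##.#.#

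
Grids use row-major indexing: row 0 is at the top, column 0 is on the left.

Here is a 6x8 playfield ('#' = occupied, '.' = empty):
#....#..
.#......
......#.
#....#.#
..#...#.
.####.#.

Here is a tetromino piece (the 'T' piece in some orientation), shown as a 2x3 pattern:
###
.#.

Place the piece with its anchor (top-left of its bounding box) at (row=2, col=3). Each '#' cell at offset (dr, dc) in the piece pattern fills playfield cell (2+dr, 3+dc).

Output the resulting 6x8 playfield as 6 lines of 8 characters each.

Answer: #....#..
.#......
...####.
#...##.#
..#...#.
.####.#.

Derivation:
Fill (2+0,3+0) = (2,3)
Fill (2+0,3+1) = (2,4)
Fill (2+0,3+2) = (2,5)
Fill (2+1,3+1) = (3,4)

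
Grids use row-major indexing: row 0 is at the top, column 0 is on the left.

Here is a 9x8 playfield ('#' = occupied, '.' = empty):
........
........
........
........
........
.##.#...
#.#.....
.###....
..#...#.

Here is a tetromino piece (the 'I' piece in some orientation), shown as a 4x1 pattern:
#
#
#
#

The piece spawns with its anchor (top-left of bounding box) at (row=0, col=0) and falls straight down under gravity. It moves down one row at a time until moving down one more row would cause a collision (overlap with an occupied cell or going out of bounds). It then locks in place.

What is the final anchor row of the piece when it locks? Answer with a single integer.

Answer: 2

Derivation:
Spawn at (row=0, col=0). Try each row:
  row 0: fits
  row 1: fits
  row 2: fits
  row 3: blocked -> lock at row 2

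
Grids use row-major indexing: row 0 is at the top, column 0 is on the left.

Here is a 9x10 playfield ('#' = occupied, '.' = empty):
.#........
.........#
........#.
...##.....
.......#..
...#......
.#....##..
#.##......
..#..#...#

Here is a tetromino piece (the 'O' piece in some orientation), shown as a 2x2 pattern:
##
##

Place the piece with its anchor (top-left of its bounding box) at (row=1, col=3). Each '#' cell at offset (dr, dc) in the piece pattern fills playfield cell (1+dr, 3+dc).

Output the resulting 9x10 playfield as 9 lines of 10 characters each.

Fill (1+0,3+0) = (1,3)
Fill (1+0,3+1) = (1,4)
Fill (1+1,3+0) = (2,3)
Fill (1+1,3+1) = (2,4)

Answer: .#........
...##....#
...##...#.
...##.....
.......#..
...#......
.#....##..
#.##......
..#..#...#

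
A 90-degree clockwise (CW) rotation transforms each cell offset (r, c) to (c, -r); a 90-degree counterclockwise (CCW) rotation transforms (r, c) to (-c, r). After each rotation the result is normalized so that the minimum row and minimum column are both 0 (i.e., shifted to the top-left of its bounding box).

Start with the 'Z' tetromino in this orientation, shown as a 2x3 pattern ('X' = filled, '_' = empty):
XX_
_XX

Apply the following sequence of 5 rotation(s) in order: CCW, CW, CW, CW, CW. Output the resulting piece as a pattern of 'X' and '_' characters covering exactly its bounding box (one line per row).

Answer: _X
XX
X_

Derivation:
Start:
XX_
_XX
After rotation 1 (CCW):
_X
XX
X_
After rotation 2 (CW):
XX_
_XX
After rotation 3 (CW):
_X
XX
X_
After rotation 4 (CW):
XX_
_XX
After rotation 5 (CW):
_X
XX
X_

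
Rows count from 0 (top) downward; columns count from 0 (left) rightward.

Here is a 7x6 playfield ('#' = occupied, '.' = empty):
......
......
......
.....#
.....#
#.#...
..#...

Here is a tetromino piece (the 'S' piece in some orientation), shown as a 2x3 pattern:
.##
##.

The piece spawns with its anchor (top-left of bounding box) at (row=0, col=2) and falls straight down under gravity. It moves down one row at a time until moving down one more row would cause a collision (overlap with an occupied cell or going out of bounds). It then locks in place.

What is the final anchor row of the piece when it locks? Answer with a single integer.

Spawn at (row=0, col=2). Try each row:
  row 0: fits
  row 1: fits
  row 2: fits
  row 3: fits
  row 4: blocked -> lock at row 3

Answer: 3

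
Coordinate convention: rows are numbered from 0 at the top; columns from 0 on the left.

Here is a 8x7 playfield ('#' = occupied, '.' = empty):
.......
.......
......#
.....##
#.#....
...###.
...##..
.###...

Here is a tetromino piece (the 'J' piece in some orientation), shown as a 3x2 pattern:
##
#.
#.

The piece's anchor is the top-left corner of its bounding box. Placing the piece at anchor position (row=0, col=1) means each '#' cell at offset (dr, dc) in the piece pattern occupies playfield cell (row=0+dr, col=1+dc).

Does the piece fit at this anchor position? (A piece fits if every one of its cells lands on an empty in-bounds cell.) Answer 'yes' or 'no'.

Check each piece cell at anchor (0, 1):
  offset (0,0) -> (0,1): empty -> OK
  offset (0,1) -> (0,2): empty -> OK
  offset (1,0) -> (1,1): empty -> OK
  offset (2,0) -> (2,1): empty -> OK
All cells valid: yes

Answer: yes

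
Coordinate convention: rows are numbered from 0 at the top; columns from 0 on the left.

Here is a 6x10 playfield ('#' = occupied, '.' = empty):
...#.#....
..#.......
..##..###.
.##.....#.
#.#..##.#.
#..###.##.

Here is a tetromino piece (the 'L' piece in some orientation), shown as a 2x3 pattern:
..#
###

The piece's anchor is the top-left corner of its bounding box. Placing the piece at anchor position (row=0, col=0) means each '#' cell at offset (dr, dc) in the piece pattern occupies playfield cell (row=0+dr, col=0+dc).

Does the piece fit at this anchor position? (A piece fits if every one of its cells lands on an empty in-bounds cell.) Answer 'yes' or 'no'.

Answer: no

Derivation:
Check each piece cell at anchor (0, 0):
  offset (0,2) -> (0,2): empty -> OK
  offset (1,0) -> (1,0): empty -> OK
  offset (1,1) -> (1,1): empty -> OK
  offset (1,2) -> (1,2): occupied ('#') -> FAIL
All cells valid: no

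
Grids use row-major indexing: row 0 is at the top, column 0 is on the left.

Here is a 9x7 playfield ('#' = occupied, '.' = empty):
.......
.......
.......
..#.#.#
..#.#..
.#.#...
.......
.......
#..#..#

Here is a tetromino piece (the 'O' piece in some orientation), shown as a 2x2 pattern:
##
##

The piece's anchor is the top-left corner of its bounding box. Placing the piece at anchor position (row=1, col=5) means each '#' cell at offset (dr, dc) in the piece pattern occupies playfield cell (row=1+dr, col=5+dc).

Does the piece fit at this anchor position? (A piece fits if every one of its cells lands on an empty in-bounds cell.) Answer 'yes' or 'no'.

Check each piece cell at anchor (1, 5):
  offset (0,0) -> (1,5): empty -> OK
  offset (0,1) -> (1,6): empty -> OK
  offset (1,0) -> (2,5): empty -> OK
  offset (1,1) -> (2,6): empty -> OK
All cells valid: yes

Answer: yes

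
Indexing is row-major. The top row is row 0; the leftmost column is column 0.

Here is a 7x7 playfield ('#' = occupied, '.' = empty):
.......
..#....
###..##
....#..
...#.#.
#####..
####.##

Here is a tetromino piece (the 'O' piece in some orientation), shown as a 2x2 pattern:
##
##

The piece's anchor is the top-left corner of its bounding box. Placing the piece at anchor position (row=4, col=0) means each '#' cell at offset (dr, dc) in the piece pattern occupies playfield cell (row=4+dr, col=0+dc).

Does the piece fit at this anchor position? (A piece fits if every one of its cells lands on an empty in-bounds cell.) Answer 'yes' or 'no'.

Check each piece cell at anchor (4, 0):
  offset (0,0) -> (4,0): empty -> OK
  offset (0,1) -> (4,1): empty -> OK
  offset (1,0) -> (5,0): occupied ('#') -> FAIL
  offset (1,1) -> (5,1): occupied ('#') -> FAIL
All cells valid: no

Answer: no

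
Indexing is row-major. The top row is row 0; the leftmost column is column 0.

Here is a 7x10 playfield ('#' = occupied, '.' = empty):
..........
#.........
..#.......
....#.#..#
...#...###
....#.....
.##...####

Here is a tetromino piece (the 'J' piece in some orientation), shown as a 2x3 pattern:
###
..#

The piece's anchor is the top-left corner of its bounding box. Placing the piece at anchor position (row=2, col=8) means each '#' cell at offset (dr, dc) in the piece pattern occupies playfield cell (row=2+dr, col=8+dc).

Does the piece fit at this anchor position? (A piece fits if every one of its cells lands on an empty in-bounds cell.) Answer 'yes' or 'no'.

Check each piece cell at anchor (2, 8):
  offset (0,0) -> (2,8): empty -> OK
  offset (0,1) -> (2,9): empty -> OK
  offset (0,2) -> (2,10): out of bounds -> FAIL
  offset (1,2) -> (3,10): out of bounds -> FAIL
All cells valid: no

Answer: no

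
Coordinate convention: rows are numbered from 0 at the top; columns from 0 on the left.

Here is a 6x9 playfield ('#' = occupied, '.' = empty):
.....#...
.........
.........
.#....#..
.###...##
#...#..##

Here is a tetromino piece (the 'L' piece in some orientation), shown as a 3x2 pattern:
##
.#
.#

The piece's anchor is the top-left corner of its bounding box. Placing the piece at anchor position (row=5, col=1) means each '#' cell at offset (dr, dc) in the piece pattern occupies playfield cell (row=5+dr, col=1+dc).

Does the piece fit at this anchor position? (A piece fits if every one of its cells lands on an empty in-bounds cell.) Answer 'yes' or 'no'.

Answer: no

Derivation:
Check each piece cell at anchor (5, 1):
  offset (0,0) -> (5,1): empty -> OK
  offset (0,1) -> (5,2): empty -> OK
  offset (1,1) -> (6,2): out of bounds -> FAIL
  offset (2,1) -> (7,2): out of bounds -> FAIL
All cells valid: no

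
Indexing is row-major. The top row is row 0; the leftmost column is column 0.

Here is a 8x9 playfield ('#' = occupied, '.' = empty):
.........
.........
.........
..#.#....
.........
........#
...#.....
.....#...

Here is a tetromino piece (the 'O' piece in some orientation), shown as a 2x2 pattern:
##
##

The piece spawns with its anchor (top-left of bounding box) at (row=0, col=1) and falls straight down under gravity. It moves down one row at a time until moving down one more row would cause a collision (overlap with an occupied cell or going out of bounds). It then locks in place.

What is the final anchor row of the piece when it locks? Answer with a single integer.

Spawn at (row=0, col=1). Try each row:
  row 0: fits
  row 1: fits
  row 2: blocked -> lock at row 1

Answer: 1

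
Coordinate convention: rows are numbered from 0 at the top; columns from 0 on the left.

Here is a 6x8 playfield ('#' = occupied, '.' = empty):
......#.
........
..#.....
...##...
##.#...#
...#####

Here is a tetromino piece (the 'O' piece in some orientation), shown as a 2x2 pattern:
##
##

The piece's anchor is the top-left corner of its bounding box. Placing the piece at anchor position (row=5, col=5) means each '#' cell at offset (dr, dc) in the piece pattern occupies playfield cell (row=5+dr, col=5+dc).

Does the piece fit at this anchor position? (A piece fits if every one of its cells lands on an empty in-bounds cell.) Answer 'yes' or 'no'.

Answer: no

Derivation:
Check each piece cell at anchor (5, 5):
  offset (0,0) -> (5,5): occupied ('#') -> FAIL
  offset (0,1) -> (5,6): occupied ('#') -> FAIL
  offset (1,0) -> (6,5): out of bounds -> FAIL
  offset (1,1) -> (6,6): out of bounds -> FAIL
All cells valid: no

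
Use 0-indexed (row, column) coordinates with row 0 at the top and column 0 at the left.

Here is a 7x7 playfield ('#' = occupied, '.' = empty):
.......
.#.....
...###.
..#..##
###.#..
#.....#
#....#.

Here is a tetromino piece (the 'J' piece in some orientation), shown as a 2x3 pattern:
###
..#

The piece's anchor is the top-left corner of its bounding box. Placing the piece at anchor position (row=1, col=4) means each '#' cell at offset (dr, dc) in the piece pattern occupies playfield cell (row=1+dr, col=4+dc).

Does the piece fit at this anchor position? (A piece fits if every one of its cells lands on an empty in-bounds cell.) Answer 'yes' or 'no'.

Check each piece cell at anchor (1, 4):
  offset (0,0) -> (1,4): empty -> OK
  offset (0,1) -> (1,5): empty -> OK
  offset (0,2) -> (1,6): empty -> OK
  offset (1,2) -> (2,6): empty -> OK
All cells valid: yes

Answer: yes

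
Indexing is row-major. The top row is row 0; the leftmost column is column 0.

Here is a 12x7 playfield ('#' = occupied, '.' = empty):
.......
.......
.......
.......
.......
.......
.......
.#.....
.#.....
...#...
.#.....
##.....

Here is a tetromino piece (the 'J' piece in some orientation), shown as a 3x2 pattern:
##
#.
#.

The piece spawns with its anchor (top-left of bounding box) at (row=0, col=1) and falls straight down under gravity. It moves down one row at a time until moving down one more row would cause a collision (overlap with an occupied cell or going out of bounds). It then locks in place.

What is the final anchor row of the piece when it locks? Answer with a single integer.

Answer: 4

Derivation:
Spawn at (row=0, col=1). Try each row:
  row 0: fits
  row 1: fits
  row 2: fits
  row 3: fits
  row 4: fits
  row 5: blocked -> lock at row 4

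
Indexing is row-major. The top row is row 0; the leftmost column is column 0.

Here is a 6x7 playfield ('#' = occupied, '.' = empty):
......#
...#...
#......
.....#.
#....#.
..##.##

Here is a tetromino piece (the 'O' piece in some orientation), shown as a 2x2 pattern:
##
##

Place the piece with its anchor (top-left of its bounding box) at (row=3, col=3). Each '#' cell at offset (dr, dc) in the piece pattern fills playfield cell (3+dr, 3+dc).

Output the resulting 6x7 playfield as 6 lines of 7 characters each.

Fill (3+0,3+0) = (3,3)
Fill (3+0,3+1) = (3,4)
Fill (3+1,3+0) = (4,3)
Fill (3+1,3+1) = (4,4)

Answer: ......#
...#...
#......
...###.
#..###.
..##.##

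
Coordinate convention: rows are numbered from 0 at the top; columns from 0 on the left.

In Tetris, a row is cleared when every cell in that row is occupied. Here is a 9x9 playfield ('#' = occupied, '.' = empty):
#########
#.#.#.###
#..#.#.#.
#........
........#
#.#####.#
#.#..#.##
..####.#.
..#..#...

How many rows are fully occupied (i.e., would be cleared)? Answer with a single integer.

Answer: 1

Derivation:
Check each row:
  row 0: 0 empty cells -> FULL (clear)
  row 1: 3 empty cells -> not full
  row 2: 5 empty cells -> not full
  row 3: 8 empty cells -> not full
  row 4: 8 empty cells -> not full
  row 5: 2 empty cells -> not full
  row 6: 4 empty cells -> not full
  row 7: 4 empty cells -> not full
  row 8: 7 empty cells -> not full
Total rows cleared: 1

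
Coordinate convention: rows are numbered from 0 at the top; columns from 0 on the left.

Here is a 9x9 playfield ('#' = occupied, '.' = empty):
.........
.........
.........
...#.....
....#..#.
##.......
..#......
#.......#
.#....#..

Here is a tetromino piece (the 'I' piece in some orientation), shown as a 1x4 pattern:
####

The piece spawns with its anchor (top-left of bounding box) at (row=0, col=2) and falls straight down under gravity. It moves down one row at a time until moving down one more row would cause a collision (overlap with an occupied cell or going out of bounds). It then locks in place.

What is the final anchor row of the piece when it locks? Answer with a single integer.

Spawn at (row=0, col=2). Try each row:
  row 0: fits
  row 1: fits
  row 2: fits
  row 3: blocked -> lock at row 2

Answer: 2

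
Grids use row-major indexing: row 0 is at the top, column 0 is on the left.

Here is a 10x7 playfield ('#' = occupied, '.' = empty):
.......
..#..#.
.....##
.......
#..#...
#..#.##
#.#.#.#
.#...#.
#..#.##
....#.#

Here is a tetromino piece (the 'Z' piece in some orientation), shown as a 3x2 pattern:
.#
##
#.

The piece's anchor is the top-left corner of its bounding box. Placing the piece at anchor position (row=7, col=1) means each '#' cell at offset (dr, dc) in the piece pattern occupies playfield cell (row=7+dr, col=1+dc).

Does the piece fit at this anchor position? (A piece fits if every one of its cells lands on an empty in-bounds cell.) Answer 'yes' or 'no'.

Answer: yes

Derivation:
Check each piece cell at anchor (7, 1):
  offset (0,1) -> (7,2): empty -> OK
  offset (1,0) -> (8,1): empty -> OK
  offset (1,1) -> (8,2): empty -> OK
  offset (2,0) -> (9,1): empty -> OK
All cells valid: yes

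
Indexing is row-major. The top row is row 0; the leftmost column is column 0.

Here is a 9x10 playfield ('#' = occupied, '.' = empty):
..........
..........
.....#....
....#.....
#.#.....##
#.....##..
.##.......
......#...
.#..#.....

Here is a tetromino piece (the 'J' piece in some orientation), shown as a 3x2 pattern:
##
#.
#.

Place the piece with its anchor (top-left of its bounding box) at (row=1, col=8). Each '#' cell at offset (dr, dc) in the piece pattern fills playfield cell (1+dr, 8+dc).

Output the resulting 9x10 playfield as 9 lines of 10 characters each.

Fill (1+0,8+0) = (1,8)
Fill (1+0,8+1) = (1,9)
Fill (1+1,8+0) = (2,8)
Fill (1+2,8+0) = (3,8)

Answer: ..........
........##
.....#..#.
....#...#.
#.#.....##
#.....##..
.##.......
......#...
.#..#.....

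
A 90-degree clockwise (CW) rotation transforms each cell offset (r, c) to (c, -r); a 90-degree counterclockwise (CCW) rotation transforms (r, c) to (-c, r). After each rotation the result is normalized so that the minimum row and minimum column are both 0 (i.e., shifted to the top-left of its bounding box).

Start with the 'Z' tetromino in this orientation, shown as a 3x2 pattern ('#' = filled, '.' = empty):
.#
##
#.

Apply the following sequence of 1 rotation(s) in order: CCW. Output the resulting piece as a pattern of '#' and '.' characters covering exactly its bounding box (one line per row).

Answer: ##.
.##

Derivation:
Start:
.#
##
#.
After rotation 1 (CCW):
##.
.##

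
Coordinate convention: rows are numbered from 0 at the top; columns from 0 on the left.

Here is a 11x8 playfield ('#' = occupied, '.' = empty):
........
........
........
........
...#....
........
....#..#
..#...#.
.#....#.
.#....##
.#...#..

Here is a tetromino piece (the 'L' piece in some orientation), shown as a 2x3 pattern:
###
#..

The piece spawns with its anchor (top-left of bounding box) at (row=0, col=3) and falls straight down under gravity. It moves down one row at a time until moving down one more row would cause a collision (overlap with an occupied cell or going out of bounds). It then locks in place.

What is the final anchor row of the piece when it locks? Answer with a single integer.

Answer: 2

Derivation:
Spawn at (row=0, col=3). Try each row:
  row 0: fits
  row 1: fits
  row 2: fits
  row 3: blocked -> lock at row 2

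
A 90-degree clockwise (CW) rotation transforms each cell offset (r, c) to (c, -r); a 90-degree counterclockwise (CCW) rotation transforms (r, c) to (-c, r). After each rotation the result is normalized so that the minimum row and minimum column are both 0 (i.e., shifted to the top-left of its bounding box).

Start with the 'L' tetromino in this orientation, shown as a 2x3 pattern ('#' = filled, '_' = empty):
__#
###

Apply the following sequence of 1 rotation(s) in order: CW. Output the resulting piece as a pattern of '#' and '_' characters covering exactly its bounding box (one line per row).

Start:
__#
###
After rotation 1 (CW):
#_
#_
##

Answer: #_
#_
##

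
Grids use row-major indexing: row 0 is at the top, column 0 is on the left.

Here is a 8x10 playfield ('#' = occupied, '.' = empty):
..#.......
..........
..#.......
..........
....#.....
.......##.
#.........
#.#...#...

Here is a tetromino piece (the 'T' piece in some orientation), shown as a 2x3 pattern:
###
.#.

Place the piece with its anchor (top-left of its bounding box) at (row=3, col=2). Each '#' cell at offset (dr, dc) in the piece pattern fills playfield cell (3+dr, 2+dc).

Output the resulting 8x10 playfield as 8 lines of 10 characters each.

Answer: ..#.......
..........
..#.......
..###.....
...##.....
.......##.
#.........
#.#...#...

Derivation:
Fill (3+0,2+0) = (3,2)
Fill (3+0,2+1) = (3,3)
Fill (3+0,2+2) = (3,4)
Fill (3+1,2+1) = (4,3)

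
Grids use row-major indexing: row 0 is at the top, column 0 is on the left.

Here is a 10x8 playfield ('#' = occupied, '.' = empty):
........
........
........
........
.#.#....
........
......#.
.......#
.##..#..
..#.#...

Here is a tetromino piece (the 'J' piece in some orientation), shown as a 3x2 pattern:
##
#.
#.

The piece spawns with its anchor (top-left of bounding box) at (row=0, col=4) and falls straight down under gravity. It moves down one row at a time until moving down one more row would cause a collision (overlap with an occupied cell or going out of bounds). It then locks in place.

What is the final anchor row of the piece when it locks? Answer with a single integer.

Spawn at (row=0, col=4). Try each row:
  row 0: fits
  row 1: fits
  row 2: fits
  row 3: fits
  row 4: fits
  row 5: fits
  row 6: fits
  row 7: blocked -> lock at row 6

Answer: 6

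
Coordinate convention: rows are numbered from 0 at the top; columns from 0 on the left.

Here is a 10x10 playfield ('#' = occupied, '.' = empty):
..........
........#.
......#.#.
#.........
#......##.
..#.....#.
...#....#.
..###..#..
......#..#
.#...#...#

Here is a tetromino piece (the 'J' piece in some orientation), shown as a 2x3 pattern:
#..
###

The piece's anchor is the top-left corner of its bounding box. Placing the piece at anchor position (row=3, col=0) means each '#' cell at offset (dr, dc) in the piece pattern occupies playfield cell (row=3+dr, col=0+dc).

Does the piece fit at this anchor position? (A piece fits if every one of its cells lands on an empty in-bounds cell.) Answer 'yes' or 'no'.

Answer: no

Derivation:
Check each piece cell at anchor (3, 0):
  offset (0,0) -> (3,0): occupied ('#') -> FAIL
  offset (1,0) -> (4,0): occupied ('#') -> FAIL
  offset (1,1) -> (4,1): empty -> OK
  offset (1,2) -> (4,2): empty -> OK
All cells valid: no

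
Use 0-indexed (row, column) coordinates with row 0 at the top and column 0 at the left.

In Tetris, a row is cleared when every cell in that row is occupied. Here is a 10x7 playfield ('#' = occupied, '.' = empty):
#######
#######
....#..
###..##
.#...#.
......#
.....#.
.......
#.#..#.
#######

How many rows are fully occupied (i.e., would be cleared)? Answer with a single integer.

Check each row:
  row 0: 0 empty cells -> FULL (clear)
  row 1: 0 empty cells -> FULL (clear)
  row 2: 6 empty cells -> not full
  row 3: 2 empty cells -> not full
  row 4: 5 empty cells -> not full
  row 5: 6 empty cells -> not full
  row 6: 6 empty cells -> not full
  row 7: 7 empty cells -> not full
  row 8: 4 empty cells -> not full
  row 9: 0 empty cells -> FULL (clear)
Total rows cleared: 3

Answer: 3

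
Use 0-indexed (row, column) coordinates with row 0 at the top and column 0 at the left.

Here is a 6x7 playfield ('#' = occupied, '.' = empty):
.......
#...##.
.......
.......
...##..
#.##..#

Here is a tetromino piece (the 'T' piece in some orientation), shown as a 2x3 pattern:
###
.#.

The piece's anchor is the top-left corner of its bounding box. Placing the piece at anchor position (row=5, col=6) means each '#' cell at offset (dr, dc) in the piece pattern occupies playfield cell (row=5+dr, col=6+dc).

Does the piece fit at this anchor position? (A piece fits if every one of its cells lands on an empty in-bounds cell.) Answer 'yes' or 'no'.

Answer: no

Derivation:
Check each piece cell at anchor (5, 6):
  offset (0,0) -> (5,6): occupied ('#') -> FAIL
  offset (0,1) -> (5,7): out of bounds -> FAIL
  offset (0,2) -> (5,8): out of bounds -> FAIL
  offset (1,1) -> (6,7): out of bounds -> FAIL
All cells valid: no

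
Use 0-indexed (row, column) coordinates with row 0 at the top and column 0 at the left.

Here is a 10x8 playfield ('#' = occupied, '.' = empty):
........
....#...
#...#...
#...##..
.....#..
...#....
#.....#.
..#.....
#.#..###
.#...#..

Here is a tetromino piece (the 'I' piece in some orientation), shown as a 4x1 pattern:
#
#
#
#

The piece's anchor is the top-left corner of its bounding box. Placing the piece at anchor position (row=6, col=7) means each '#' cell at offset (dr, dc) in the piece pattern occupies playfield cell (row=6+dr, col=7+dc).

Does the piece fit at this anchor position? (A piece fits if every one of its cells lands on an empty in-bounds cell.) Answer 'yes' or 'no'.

Answer: no

Derivation:
Check each piece cell at anchor (6, 7):
  offset (0,0) -> (6,7): empty -> OK
  offset (1,0) -> (7,7): empty -> OK
  offset (2,0) -> (8,7): occupied ('#') -> FAIL
  offset (3,0) -> (9,7): empty -> OK
All cells valid: no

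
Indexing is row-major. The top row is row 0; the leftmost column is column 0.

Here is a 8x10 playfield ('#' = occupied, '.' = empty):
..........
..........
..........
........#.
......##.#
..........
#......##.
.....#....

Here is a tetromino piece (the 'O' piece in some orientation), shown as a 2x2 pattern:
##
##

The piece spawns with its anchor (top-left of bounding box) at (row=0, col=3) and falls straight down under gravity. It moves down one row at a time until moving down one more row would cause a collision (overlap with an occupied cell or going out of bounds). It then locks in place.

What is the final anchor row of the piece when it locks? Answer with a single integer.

Answer: 6

Derivation:
Spawn at (row=0, col=3). Try each row:
  row 0: fits
  row 1: fits
  row 2: fits
  row 3: fits
  row 4: fits
  row 5: fits
  row 6: fits
  row 7: blocked -> lock at row 6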